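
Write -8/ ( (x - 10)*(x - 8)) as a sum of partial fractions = 4/(x - 8) - 4/(x - 10)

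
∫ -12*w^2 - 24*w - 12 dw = -4*w^3 - 12*w^2 - 12*w + C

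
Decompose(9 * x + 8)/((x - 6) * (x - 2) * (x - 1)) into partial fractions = 17/(5*(x - 1)) - 13/(2*(x - 2)) + 31/(10*(x - 6))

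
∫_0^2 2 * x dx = 4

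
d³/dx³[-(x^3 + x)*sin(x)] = x^3*cos(x) + 9*x^2*sin(x) - 17*x*cos(x) - 3*sin(x)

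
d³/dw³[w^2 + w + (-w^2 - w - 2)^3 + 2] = -120*w^3 - 180*w^2 - 216*w - 78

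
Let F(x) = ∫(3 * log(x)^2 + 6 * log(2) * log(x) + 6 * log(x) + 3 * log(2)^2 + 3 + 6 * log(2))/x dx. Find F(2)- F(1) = -(log(2) + 1)^3 + (1 + log(4))^3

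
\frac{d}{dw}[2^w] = 2^w*log(2)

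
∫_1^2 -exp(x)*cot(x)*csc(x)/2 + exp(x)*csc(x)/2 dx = -E*csc(1)/2 + exp(2)*csc(2)/2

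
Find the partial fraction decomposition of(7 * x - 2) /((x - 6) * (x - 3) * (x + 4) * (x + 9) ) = 13/(180*(x + 9)) - 3/(35*(x + 4)) - 19/(252*(x - 3)) + 4/(45*(x - 6))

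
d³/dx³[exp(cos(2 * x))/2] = E*(sin(2*x) + 6*sin(4*x) + sin(6*x))*exp(cos(2*x) - 1)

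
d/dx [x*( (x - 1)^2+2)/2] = 3*x^2/2 - 2*x + 3/2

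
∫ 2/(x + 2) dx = log(3*(x + 2)^2) + C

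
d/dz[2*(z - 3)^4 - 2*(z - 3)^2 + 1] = 8*z^3 - 72*z^2 + 212*z - 204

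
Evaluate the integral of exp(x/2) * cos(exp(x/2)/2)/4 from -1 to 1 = -sin(exp(-1/2)/2) + sin(exp(1/2)/2)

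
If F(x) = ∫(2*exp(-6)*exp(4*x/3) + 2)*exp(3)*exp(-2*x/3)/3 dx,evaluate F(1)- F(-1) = -exp(7/3) - exp(-11/3) + exp(-7/3) + exp(11/3)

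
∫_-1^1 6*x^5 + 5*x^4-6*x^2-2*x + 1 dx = 0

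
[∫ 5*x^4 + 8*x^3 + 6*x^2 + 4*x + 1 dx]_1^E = -8 + (1 + E)^2*(E + exp(3))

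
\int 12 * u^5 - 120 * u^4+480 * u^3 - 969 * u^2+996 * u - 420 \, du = 2*u^6 - 24*u^5 + 120*u^4 - 323*u^3 + 498*u^2 - 420*u + C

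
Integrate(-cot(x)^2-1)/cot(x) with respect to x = log(3*cot(x)) + C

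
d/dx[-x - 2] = -1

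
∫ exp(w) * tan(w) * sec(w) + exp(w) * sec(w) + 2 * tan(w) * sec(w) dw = (exp(w) + 2)*sec(w) + C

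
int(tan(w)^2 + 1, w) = tan(w) + C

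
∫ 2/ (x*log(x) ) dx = 2*log(2*log(x)) + C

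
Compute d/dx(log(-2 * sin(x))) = 1/tan(x)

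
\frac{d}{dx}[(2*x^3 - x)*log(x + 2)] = (6*x^3*log(x + 2) + 2*x^3 + 12*x^2*log(x + 2) - x*log(x + 2) - x - 2*log(x + 2))/(x + 2)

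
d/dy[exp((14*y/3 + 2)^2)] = 392*y*exp(196*y^2/9 + 56*y/3 + 4)/9 + 56*exp(196*y^2/9 + 56*y/3 + 4)/3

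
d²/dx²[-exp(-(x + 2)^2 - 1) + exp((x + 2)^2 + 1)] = (4*x^2*exp(2*x^2 + 8*x + 10) - 4*x^2 + 16*x*exp(2*x^2 + 8*x + 10) - 16*x + 18*exp(2*x^2 + 8*x + 10) - 14)*exp(-x^2 - 4*x - 5)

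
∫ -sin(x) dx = cos(x) + C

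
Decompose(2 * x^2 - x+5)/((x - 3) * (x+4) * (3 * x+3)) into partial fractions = 41/(63*(x + 4)) - 2/(9*(x + 1)) + 5/(21*(x - 3))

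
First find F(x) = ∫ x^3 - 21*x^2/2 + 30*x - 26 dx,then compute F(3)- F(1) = -3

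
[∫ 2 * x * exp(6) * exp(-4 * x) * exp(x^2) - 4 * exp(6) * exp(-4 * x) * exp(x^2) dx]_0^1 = -exp(6) + exp(3)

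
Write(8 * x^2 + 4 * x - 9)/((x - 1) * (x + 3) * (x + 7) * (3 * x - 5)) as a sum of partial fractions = 537/(728*(3*x - 5)) - 355/(832*(x + 7)) + 51/(224*(x + 3)) - 3/(64*(x - 1))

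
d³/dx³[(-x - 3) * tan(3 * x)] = -162*x*tan(3*x)^4 - 216*x*tan(3*x)^2 - 54*x - 486*tan(3*x)^4 - 54*tan(3*x)^3 - 648*tan(3*x)^2 - 54*tan(3*x) - 162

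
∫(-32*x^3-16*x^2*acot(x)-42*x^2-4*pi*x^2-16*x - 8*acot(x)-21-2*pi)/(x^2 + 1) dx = -10*x - (8*x + 4*acot(x) + pi + 8)^2/4 - 5*acot(x) + C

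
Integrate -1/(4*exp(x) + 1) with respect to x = log(4 + exp(-x)) + C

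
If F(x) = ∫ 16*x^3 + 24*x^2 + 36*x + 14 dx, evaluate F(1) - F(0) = 44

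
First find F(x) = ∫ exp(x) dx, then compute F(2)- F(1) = -E + exp(2)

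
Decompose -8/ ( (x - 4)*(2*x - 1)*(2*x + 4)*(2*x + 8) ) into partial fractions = 16/(315*(2*x - 1)) + 1/(72*(x + 4)) - 1/(30*(x + 2)) - 1/(168*(x - 4))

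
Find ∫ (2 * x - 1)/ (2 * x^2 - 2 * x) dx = log(x*(x - 1))/2 + C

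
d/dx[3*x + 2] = 3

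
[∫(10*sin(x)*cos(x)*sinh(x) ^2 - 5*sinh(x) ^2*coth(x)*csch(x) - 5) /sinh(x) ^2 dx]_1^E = -5/tanh(1) - 5/sinh(1) - 5*sin(1)^2 + 5/sinh(E) + 5*sin(E)^2 + 5/tanh(E)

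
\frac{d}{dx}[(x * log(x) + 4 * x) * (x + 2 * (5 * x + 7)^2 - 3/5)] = 150*x^2*log(x) + 650*x^2 + 282*x*log(x) + 1269*x + 487*log(x)/5 + 487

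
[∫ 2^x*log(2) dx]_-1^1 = 3/2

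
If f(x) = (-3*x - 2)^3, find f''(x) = -162*x - 108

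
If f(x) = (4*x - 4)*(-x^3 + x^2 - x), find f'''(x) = 48 - 96*x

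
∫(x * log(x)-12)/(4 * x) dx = (x - 12)*(log(x) - 1)/4 + C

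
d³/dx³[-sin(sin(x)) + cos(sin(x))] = sqrt(2)*(3*sin(x)*cos(sin(x) + pi/4) + sin(sin(x) + pi/4)*cos(x)^2 + sin(sin(x) + pi/4))*cos(x)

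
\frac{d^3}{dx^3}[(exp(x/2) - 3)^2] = -3*exp(x/2)/4 + exp(x)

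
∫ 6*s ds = 3*s^2 + C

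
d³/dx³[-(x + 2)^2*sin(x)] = x^2*cos(x) + 6*x*sin(x) + 4*x*cos(x) + 12*sin(x) - 2*cos(x)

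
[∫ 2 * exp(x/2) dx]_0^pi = -4 + 4*exp(pi/2)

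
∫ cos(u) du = sin(u) + C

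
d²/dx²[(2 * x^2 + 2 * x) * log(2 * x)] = (4*x*log(x) + 4*x*log(2) + 6*x + 2)/x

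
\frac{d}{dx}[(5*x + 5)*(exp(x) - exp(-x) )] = (5*x*exp(2*x) + 5*x + 10*exp(2*x))*exp(-x)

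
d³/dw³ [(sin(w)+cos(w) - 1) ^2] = -8*cos(2*w) + 2*sqrt(2)*cos(w + pi/4)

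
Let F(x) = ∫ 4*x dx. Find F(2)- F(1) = 6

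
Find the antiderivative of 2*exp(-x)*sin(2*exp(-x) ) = cos(2*exp(-x)) + C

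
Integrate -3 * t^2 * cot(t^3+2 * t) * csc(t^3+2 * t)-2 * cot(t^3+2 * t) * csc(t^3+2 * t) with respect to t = csc(t*(t^2 + 2)) + C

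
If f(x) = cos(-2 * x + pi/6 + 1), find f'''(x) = -8*sin(-2*x + pi/6 + 1)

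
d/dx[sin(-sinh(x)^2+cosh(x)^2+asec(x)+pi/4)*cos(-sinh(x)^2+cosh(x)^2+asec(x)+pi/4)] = -(sin(-sinh(x)^2 + cosh(x)^2 + asec(x) + pi/4)^2 - cos(-sinh(x)^2 + cosh(x)^2 + asec(x) + pi/4)^2)/(x^2*sqrt(1 - 1/x^2))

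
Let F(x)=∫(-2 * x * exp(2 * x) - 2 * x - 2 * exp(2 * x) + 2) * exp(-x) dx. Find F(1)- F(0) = -2*E + 2*exp(-1)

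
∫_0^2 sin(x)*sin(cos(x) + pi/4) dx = -cos(pi/4 + 1) + cos(cos(2) + pi/4)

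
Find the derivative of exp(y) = exp(y)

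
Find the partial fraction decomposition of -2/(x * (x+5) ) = 2/(5*(x + 5)) - 2/(5*x)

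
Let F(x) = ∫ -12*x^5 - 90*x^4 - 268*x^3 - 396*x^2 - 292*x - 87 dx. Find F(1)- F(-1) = -474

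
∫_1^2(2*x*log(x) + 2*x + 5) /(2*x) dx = 9*log(2)/2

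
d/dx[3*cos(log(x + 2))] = -3*sin(log(x + 2))/(x + 2)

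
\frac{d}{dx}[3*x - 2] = 3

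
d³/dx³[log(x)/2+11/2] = x^(-3)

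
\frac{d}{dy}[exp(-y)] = -exp(-y)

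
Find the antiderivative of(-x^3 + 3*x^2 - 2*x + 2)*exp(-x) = x*(x^2 + 2)*exp(-x) + C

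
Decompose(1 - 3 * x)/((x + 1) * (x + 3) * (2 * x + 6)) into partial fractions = -1/(2*(x + 3)) - 5/(2*(x + 3)^2) + 1/(2*(x + 1))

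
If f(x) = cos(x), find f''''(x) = cos(x)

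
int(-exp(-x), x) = exp(-x) + C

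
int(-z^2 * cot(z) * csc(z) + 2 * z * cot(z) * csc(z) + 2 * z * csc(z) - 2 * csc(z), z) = z*(z - 2)*csc(z) + C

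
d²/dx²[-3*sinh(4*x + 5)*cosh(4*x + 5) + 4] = -96*sinh(8*x + 10)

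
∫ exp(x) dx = exp(x) + C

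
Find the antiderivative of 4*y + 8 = 2*y^2 + 8*y + C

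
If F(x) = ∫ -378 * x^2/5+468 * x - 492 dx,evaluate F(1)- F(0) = -1416/5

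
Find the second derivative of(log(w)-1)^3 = (-3*log(w)^2 + 12*log(w) - 9)/w^2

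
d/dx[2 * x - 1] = 2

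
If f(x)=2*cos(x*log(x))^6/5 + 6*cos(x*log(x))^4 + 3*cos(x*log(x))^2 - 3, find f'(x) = 6*(4*log(x)*sin(x*log(x))^2 - 2*log(x)*cos(x*log(x))^4/5 - 5*log(x) + 4*sin(x*log(x))^2 - 2*cos(x*log(x))^4/5 - 5)*sin(x*log(x))*cos(x*log(x))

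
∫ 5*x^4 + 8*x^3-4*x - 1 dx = x^5 + 2*x^4 - 2*x^2 - x + C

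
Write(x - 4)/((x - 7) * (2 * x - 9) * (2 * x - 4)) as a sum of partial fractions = -1/(25*(2*x - 9)) - 1/(25*(x - 2)) + 3/(50*(x - 7))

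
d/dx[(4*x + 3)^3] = 192*x^2 + 288*x + 108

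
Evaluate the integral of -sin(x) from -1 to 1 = 0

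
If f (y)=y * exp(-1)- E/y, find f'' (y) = -2*E/y^3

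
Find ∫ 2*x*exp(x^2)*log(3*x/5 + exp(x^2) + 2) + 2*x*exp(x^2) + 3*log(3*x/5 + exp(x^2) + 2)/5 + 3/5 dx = (3*x + 5*exp(x^2) + 10)*log(3*x/5 + exp(x^2) + 2)/5 + C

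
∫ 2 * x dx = x^2 + C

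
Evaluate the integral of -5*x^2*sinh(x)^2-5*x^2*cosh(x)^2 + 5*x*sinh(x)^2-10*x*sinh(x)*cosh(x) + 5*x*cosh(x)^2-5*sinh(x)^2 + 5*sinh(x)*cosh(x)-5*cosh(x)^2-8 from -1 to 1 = -10*sinh(2) - 16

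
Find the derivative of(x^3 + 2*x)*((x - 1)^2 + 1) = 5*x^4 - 8*x^3 + 12*x^2 - 8*x + 4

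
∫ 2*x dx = x^2 + C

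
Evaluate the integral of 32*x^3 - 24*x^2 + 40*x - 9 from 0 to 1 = 11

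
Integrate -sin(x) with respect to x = cos(x) + C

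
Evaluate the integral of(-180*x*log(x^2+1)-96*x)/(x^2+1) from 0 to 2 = -5*(-3*log(5) - 2)^2 + 12*log(5) + 20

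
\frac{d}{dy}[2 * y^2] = 4*y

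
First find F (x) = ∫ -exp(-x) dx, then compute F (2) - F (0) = -1 + exp(-2)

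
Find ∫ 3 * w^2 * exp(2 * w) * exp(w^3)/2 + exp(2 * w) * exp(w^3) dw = exp(w*(w^2 + 2))/2 + C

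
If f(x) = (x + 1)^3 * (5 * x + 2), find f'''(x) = 120*x + 102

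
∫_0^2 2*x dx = 4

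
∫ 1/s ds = log(3*s) + C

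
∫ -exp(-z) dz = exp(-z) + C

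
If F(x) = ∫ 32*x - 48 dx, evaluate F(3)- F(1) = 32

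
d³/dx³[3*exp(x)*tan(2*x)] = 3*(48*tan(2*x)^4 + 24*tan(2*x)^3 + 70*tan(2*x)^2 + 25*tan(2*x) + 22)*exp(x)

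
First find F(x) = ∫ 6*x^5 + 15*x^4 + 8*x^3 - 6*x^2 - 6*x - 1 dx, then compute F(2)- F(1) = 162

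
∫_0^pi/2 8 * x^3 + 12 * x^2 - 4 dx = 2 + (-2 + pi)*(1 + pi/2)^3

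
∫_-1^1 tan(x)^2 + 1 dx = 2*tan(1)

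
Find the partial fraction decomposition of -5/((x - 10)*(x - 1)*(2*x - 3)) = 20/(17*(2*x - 3)) - 5/(9*(x - 1)) - 5/(153*(x - 10))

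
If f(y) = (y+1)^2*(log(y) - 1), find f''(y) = (2*y^2*log(y) + y^2 + 2*y - 1)/y^2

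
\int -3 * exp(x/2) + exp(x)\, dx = (exp(x/2) - 3)^2 + C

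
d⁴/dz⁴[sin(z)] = sin(z)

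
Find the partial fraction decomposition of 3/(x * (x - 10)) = 3/(10*(x - 10)) - 3/(10*x)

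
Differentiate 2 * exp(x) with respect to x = 2*exp(x)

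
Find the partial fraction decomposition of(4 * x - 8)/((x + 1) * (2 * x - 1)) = -4/(2*x - 1) + 4/(x + 1)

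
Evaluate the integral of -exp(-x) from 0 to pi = -1 + exp(-pi)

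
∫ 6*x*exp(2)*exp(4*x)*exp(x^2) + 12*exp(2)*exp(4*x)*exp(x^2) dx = 3*exp((x + 2)^2 - 2) + C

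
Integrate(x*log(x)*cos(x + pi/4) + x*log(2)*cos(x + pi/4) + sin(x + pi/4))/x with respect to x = log(2*x)*sin(x + pi/4) + C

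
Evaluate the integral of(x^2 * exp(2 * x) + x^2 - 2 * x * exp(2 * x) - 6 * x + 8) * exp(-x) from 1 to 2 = -E + exp(-1)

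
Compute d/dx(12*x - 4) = 12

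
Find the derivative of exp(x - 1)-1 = exp(x - 1)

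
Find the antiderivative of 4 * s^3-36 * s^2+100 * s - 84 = s^4 - 12*s^3 + 50*s^2 - 84*s + C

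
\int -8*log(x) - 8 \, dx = -8*x*log(x) + C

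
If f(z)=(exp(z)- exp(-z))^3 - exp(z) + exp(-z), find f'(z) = (3*exp(6*z) - 4*exp(4*z) - 4*exp(2*z) + 3)*exp(-3*z)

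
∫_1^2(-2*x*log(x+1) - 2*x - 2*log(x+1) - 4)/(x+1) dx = -8*log(3) + 6*log(2)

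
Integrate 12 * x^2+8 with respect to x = 4*x^3 + 8*x + C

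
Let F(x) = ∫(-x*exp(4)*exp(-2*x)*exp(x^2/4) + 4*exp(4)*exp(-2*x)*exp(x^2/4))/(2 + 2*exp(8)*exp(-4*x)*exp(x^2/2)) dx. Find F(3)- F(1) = -acot(exp(9/4)) + acot(exp(1/4))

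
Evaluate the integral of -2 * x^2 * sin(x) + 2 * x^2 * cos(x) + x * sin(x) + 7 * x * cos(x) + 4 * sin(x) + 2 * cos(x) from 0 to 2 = 13*cos(2) + 1 + 13*sin(2)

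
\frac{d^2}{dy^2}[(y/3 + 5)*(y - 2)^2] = 2*y + 22/3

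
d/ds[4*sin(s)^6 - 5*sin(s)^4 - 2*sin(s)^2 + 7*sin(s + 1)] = 3*(1 - cos(2*s))^2*sin(2*s) - 7*sin(2*s) + 5*sin(4*s)/2 + 7*cos(s + 1)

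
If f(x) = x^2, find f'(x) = 2*x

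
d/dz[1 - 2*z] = -2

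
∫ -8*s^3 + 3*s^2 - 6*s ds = -2*s^4 + s^3 - 3*s^2 + C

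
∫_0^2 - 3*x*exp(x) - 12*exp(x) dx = 9 - 15*exp(2)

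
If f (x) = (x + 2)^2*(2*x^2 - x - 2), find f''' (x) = 48*x + 42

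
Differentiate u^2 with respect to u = 2*u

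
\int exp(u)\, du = exp(u) + C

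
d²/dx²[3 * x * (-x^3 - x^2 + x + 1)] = -36*x^2 - 18*x + 6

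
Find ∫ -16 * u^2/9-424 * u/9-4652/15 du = -16*u^3/27 - 212*u^2/9 - 4652*u/15 + C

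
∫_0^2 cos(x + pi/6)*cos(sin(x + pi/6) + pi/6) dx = -sin((3 + pi)/6) + sin(pi/6 + sin(pi/6 + 2))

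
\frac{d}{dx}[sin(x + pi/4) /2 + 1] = cos(x + pi/4)/2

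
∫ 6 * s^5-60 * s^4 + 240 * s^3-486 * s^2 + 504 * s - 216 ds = s^6 - 12*s^5 + 60*s^4 - 162*s^3 + 252*s^2 - 216*s + C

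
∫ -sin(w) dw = cos(w) + C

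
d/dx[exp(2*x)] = 2*exp(2*x)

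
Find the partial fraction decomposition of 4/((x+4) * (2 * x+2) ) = -2/(3*(x + 4)) + 2/(3*(x + 1))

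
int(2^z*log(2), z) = 2^z + C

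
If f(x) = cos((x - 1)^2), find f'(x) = 2*(1 - x)*sin(x^2 - 2*x + 1)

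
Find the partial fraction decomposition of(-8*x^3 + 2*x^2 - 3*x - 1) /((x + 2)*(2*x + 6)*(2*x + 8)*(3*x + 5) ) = 629/(56*(3*x + 5)) - 555/(56*(x + 4)) + 121/(8*(x + 3)) - 77/(8*(x + 2))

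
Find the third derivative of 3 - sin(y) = cos(y)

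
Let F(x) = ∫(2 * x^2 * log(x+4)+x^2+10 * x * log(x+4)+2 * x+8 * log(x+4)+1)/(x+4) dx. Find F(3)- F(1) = -4*log(5) + 16*log(7)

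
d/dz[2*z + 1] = 2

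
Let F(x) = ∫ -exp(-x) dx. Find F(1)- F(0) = -1 + exp(-1)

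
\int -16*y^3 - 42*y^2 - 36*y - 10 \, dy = -4*y^4 - 14*y^3 - 18*y^2 - 10*y + C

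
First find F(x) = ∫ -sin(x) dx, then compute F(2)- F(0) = -1 + cos(2)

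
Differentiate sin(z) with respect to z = cos(z)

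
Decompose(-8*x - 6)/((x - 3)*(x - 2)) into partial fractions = 22/(x - 2) - 30/(x - 3)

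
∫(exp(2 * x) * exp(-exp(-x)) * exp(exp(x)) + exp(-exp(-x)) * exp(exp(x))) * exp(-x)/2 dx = exp(2*sinh(x))/2 + C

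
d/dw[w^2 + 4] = 2*w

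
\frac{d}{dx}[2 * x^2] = 4*x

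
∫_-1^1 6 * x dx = 0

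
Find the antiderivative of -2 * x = -x^2 + C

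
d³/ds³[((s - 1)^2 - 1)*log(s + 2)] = (2*s^2 + 14*s + 36)/(s^3 + 6*s^2 + 12*s + 8)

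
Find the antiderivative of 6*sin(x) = -6*cos(x) + C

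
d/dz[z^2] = 2*z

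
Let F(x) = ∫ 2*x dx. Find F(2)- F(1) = 3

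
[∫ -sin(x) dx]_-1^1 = 0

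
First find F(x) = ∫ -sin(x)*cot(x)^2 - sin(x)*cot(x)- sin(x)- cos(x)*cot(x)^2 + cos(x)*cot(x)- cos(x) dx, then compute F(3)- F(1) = -(cos(1) + sin(1))*cot(1) + (cos(3) + sin(3))*cot(3)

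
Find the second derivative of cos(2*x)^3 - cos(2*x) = 288*sin(x)^6 - 432*sin(x)^4 + 160*sin(x)^2 - 8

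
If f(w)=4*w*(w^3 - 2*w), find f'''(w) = 96*w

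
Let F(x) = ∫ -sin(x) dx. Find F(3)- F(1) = cos(3) - cos(1)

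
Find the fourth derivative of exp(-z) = exp(-z)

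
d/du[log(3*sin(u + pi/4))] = 1/tan(u + pi/4)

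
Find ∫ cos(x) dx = sin(x) + C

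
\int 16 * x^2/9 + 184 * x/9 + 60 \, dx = 16*x^3/27 + 92*x^2/9 + 60*x + C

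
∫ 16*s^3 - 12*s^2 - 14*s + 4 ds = 4*s^4 - 4*s^3 - 7*s^2 + 4*s + C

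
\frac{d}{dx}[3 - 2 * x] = -2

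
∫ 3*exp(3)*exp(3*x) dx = exp(3*x + 3) + C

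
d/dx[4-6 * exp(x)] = -6*exp(x)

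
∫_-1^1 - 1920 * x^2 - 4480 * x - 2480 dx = -6240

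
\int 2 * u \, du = u^2 + C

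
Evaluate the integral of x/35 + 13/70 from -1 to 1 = 13/35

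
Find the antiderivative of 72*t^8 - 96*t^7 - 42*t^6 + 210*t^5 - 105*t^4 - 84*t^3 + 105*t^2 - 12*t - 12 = 8*t^9 - 12*t^8 - 6*t^7 + 35*t^6 - 21*t^5 - 21*t^4 + 35*t^3 - 6*t^2 - 12*t + C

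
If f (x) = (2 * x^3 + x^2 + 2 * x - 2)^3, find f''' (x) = 4032*x^6 + 4032*x^5 + 6300*x^4 + 120*x^3 + 360*x^2 - 1008*x + 48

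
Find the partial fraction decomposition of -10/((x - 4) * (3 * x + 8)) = 3/(2*(3*x + 8)) - 1/(2*(x - 4))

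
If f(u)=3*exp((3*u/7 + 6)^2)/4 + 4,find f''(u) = 243*u^2*exp(9*u^2/49 + 36*u/7 + 36)/2401 + 972*u*exp(9*u^2/49 + 36*u/7 + 36)/343 + 1971*exp(9*u^2/49 + 36*u/7 + 36)/98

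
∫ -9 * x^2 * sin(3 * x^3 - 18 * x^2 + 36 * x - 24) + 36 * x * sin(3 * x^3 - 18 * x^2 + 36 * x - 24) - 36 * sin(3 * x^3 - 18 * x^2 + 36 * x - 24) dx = cos(3*(x - 2)^3) + C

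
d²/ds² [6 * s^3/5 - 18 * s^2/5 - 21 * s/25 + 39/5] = 36*s/5 - 36/5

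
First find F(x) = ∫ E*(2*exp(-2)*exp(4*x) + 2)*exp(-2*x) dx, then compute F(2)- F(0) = -exp(-1) - exp(-3) + E + exp(3)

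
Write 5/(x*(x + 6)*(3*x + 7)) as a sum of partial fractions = -45/(77*(3*x + 7)) + 5/(66*(x + 6)) + 5/(42*x)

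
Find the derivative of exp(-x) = -exp(-x)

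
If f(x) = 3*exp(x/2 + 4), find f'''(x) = 3*exp(x/2 + 4)/8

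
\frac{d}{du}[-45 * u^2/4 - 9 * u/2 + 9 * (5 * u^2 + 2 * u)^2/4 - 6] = 225*u^3 + 135*u^2 - 9*u/2 - 9/2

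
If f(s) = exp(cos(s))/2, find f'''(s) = (sin(s) + 6*sin(2*s) + sin(3*s))*exp(cos(s))/8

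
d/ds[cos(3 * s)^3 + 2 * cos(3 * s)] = 9*sin(3*s)^3 - 15*sin(3*s)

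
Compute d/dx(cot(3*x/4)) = -3/(4*sin(3*x/4)^2)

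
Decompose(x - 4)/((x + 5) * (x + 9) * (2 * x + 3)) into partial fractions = -22/(105*(2*x + 3)) - 13/(60*(x + 9)) + 9/(28*(x + 5))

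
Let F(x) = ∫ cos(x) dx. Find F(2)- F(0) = sin(2)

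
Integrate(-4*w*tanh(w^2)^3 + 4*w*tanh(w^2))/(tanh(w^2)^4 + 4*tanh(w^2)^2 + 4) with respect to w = (tanh(w^2)^2 + 1)/(tanh(w^2)^2 + 2) + C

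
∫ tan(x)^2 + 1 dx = tan(x) + C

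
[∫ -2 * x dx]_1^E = 1 - exp(2)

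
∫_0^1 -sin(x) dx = -1 + cos(1)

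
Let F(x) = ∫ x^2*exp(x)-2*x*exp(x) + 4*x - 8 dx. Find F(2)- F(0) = -12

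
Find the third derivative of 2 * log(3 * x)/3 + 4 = 4/(3*x^3)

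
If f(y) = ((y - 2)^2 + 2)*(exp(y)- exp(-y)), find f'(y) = (y^2*exp(2*y) + y^2 - 2*y*exp(2*y) - 6*y + 2*exp(2*y) + 10)*exp(-y)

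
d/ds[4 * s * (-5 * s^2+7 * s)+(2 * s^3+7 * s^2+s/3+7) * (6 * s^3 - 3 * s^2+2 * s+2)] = 72*s^5 + 180*s^4 - 60*s^3 + 117*s^2 + 130*s/3 + 44/3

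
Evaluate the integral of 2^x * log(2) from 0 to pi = -1 + 2^pi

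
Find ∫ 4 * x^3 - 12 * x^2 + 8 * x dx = x^4 - 4*x^3 + 4*x^2 + C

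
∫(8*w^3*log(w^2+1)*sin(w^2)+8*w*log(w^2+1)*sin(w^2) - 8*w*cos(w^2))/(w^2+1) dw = -4*log(w^2 + 1)*cos(w^2) + C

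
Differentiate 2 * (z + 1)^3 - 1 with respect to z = 6*z^2 + 12*z + 6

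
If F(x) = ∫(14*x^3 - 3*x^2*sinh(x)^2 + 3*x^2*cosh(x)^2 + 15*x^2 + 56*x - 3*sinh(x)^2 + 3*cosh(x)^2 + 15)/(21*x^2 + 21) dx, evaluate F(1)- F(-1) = 12/7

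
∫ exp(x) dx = exp(x) + C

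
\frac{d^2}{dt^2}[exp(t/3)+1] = exp(t/3)/9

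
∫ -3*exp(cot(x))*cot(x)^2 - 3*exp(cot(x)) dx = 3*exp(cot(x)) + C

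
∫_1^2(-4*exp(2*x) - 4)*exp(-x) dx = -4*exp(2) - 4*exp(-1) + 4*exp(-2) + 4*E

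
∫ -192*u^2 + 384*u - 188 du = -64*u^3 + 192*u^2 - 188*u + C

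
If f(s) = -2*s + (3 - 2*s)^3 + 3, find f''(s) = 72 - 48*s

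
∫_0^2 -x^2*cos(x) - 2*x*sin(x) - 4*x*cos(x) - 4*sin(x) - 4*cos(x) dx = -16*sin(2)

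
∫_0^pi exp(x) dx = -1 + exp(pi)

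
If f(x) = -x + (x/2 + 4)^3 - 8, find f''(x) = 3*x/4 + 6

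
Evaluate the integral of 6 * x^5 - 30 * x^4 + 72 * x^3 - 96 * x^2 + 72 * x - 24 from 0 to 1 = -7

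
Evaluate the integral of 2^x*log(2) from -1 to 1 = 3/2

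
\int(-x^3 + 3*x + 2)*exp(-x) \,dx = (x + 1)^3*exp(-x) + C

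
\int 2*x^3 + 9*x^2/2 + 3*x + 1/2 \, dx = x^4/2 + 3*x^3/2 + 3*x^2/2 + x/2 + C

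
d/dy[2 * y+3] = 2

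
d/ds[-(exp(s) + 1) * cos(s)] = -sqrt(2)*exp(s)*cos(s + pi/4) + sin(s)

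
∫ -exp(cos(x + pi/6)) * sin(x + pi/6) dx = exp(cos(x + pi/6)) + C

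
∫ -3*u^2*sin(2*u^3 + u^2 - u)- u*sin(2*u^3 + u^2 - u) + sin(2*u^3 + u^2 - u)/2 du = cos(u*(2*u^2 + u - 1))/2 + C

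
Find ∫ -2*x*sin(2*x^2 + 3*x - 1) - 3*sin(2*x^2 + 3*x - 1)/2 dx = cos(2*x^2 + 3*x - 1)/2 + C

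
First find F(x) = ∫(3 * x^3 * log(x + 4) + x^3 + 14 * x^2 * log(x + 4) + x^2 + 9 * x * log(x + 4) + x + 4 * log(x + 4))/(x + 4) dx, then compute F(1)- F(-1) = log(3) + 3*log(5)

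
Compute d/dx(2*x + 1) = 2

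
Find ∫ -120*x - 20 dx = -60*x^2 - 20*x + C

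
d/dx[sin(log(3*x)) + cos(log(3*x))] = sqrt(2)*cos(log(x) + pi/4 + log(3))/x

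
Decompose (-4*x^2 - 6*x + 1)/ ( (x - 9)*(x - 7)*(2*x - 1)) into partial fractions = -12/(221*(2*x - 1)) + 237/(26*(x - 7)) - 377/(34*(x - 9))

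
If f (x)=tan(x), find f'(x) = cos(x)^(-2)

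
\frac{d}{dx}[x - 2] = 1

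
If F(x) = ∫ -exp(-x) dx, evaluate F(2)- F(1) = -exp(-1) + exp(-2)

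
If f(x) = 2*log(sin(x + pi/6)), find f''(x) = -2/sin(x + pi/6)^2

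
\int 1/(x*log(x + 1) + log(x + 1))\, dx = log(log(x + 1)) + C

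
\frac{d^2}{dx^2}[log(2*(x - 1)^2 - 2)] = (-2*x^2 + 4*x - 4)/(x^4 - 4*x^3 + 4*x^2)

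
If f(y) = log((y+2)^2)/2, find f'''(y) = 2/(y^3 + 6*y^2 + 12*y + 8)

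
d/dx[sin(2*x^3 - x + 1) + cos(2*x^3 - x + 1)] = -6*x^2*sin(2*x^3 - x + 1) + 6*x^2*cos(2*x^3 - x + 1) + sin(2*x^3 - x + 1) - cos(2*x^3 - x + 1)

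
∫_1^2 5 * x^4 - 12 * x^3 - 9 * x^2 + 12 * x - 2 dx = -19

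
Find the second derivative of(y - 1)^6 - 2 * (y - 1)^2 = 30*y^4 - 120*y^3 + 180*y^2 - 120*y + 26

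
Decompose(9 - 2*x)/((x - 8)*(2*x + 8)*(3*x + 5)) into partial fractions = -111/(406*(3*x + 5)) + 17/(168*(x + 4)) - 7/(696*(x - 8))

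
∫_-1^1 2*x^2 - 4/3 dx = -4/3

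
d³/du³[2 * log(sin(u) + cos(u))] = 4*cos(u + pi/4)/sin(u + pi/4)^3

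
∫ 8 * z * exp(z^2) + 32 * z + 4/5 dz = 16*z^2 + 4*z/5 + 4*exp(z^2) + C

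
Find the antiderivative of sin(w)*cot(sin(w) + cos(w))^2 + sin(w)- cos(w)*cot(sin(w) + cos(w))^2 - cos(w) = cot(sin(w) + cos(w)) + C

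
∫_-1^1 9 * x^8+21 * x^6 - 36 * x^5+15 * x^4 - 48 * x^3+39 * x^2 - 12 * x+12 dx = 64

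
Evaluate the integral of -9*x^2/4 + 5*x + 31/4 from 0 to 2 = 39/2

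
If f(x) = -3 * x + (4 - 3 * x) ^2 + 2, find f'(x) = 18*x - 27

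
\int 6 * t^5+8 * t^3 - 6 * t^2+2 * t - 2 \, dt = t^6 + 2*t^4 - 2*t^3 + t^2 - 2*t + C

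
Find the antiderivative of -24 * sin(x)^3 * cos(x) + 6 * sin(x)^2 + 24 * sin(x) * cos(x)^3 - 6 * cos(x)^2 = -3*sin(2*x) - 3*cos(4*x)/2 + C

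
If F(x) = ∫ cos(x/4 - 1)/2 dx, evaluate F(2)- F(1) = -2*sin(1/2) + 2*sin(3/4)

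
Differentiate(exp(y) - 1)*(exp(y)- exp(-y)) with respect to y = (2*exp(3*y) - exp(2*y) - 1)*exp(-y)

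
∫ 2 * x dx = x^2 + C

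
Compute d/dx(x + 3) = 1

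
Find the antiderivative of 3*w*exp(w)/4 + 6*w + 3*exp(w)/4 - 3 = 3*w*(4*w + exp(w) - 4)/4 + C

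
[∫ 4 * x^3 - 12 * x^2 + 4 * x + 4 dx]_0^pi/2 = -1 + (-2 + (-1 + pi/2)^2)^2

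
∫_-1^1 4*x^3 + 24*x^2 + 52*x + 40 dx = 96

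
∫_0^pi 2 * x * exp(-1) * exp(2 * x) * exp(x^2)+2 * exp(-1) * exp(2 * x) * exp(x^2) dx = -exp(-1) + exp(-1 + 2*pi + pi^2)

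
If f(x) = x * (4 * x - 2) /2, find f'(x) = 4*x - 1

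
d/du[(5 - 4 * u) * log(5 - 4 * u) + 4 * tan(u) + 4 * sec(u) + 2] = -4*log(5 - 4*u) + 4*tan(u)^2 + 4*tan(u)*sec(u)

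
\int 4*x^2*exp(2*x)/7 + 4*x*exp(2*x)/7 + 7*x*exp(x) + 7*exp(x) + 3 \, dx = x*(2*x*exp(2*x) + 49*exp(x) + 21)/7 + C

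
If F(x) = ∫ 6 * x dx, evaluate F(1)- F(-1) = 0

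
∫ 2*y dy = y^2 + C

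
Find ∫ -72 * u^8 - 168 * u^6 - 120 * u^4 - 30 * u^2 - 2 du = -8*u^9 - 24*u^7 - 24*u^5 - 10*u^3 - 2*u + C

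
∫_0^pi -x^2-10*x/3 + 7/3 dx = (pi/3 + 2)*(-pi^2 + 1 + pi) - 2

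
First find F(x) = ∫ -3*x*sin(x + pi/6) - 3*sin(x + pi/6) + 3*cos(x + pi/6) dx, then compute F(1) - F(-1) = 6*cos(pi/6 + 1)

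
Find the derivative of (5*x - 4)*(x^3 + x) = 20*x^3 - 12*x^2 + 10*x - 4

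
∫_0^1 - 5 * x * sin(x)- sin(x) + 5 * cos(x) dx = -1 + 6*cos(1)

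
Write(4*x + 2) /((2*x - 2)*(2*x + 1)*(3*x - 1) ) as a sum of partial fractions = -3/(2*(3*x - 1)) + 1/(2*(x - 1))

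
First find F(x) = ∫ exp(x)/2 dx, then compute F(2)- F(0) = -1/2 + exp(2)/2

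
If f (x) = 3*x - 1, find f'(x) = 3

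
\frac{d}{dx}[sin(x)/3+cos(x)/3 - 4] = -sin(x)/3 + cos(x)/3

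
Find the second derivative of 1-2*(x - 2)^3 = 24 - 12*x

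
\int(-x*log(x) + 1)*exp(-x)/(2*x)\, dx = exp(-x)*log(x)/2 + C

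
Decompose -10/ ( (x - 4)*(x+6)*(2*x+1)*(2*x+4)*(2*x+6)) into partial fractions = 8/(297*(2*x + 1)) - 1/(528*(x + 6)) + 1/(42*(x + 3)) - 5/(144*(x + 2)) - 1/(1512*(x - 4))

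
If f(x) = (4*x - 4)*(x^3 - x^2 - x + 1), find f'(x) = 16*x^3 - 24*x^2 + 8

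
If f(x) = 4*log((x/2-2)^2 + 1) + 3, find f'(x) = (8*x - 32)/(x^2 - 8*x + 20)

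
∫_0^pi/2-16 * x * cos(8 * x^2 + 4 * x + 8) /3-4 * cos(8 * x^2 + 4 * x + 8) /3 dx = -sin(8 + 2*pi^2)/3 + sin(8)/3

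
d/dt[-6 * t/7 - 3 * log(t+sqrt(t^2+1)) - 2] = (-6*t^2 - 6*t*sqrt(t^2 + 1) - 21*t - 21*sqrt(t^2 + 1) - 6)/(7*t^2 + 7*t*sqrt(t^2 + 1) + 7)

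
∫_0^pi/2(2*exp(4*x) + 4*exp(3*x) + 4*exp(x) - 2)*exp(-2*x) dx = -4 + (-exp(-pi/2) + 2 + exp(pi/2))^2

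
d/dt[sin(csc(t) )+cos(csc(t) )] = -sqrt(2)*cos(t)*cos(pi/4 + 1/sin(t))/sin(t)^2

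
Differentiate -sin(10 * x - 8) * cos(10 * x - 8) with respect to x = -10*cos(20*x - 16)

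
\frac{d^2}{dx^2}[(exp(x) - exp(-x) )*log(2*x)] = (x^2*exp(2*x)*log(x) + x^2*exp(2*x)*log(2) - x^2*log(x) - x^2*log(2) + 2*x*exp(2*x) + 2*x - exp(2*x) + 1)*exp(-x)/x^2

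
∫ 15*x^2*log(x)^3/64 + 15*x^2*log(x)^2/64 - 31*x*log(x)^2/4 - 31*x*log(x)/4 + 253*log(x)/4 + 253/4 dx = -3*x*log(x)/4 + 5*(x*log(x) - 16)^3/64 - (x*log(x) - 16)^2/8 + C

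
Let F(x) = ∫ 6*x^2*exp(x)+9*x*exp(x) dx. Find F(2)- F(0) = -3 + 21*exp(2)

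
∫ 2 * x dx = x^2 + C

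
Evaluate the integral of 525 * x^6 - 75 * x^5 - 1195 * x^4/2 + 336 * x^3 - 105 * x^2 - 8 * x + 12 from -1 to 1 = -135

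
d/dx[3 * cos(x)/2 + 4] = -3*sin(x)/2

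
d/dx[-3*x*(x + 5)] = -6*x - 15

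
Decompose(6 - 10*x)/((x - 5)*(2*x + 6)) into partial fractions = -9/(4*(x + 3)) - 11/(4*(x - 5))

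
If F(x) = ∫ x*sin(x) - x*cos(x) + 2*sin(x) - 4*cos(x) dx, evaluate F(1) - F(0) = -4*sin(1) - 4*cos(1) + 3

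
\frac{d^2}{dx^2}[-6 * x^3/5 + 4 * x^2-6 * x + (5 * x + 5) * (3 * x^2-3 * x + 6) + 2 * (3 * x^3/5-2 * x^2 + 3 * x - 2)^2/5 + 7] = 108*x^4/25 - 96*x^3/5 + 912*x^2/25 + 1206*x/25 + 108/5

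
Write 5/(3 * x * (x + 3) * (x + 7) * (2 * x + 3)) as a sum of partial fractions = -40/(297*(2*x + 3)) - 5/(924*(x + 7)) + 5/(108*(x + 3)) + 5/(189*x)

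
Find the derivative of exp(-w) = -exp(-w)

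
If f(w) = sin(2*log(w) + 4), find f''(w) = (-4*sin(2*log(w) + 4) - 2*cos(2*log(w) + 4))/w^2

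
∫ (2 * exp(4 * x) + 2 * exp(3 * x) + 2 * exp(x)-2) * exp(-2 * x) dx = (exp(2*x) + exp(x) - 1)^2*exp(-2*x) + C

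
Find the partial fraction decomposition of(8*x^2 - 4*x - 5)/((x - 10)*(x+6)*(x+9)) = 679/(57*(x + 9)) - 307/(48*(x + 6)) + 755/(304*(x - 10))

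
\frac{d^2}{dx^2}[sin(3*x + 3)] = -9*sin(3*x + 3)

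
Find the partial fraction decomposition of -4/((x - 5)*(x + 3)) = 1/(2*(x + 3)) - 1/(2*(x - 5))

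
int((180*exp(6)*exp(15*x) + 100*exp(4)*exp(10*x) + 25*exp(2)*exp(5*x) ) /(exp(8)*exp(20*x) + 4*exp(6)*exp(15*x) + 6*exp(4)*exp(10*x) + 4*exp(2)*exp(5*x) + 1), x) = (5*(exp(5*x + 2) + 1)^2*exp(5*x + 2) + 5*(exp(5*x + 2) + 1)*exp(10*x + 4) + 7*exp(15*x + 6))/(exp(5*x + 2) + 1)^3 + C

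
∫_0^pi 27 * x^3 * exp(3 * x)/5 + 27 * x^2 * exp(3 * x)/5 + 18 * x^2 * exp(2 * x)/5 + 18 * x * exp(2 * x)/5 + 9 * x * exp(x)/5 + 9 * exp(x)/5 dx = 9*pi*exp(pi)/5 + 9*pi^2*exp(2*pi)/5 + 9*pi^3*exp(3*pi)/5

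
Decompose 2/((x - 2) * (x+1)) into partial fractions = -2/(3*(x + 1)) + 2/(3*(x - 2))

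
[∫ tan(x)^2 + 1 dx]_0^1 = tan(1)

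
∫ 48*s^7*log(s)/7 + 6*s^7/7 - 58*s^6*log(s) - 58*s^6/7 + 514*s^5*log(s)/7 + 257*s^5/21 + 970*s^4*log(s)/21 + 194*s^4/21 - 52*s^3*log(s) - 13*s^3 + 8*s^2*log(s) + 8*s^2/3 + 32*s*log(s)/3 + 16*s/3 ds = s^2*(3*s^3 - 28*s^2 + 35*s + 28)*(6*s^3 - 2*s^2 - 3*s + 4)*log(s)/21 + C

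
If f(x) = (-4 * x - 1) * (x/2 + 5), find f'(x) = -4*x - 41/2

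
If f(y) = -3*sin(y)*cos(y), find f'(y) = -3*cos(2*y)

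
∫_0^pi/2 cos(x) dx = 1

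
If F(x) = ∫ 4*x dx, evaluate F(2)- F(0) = 8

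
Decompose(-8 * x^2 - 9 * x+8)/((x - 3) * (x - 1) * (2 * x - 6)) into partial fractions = -9/(8*(x - 1)) - 23/(8*(x - 3)) - 91/(4*(x - 3)^2)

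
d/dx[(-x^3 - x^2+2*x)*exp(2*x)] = -2*x^3*exp(2*x) - 5*x^2*exp(2*x) + 2*x*exp(2*x) + 2*exp(2*x)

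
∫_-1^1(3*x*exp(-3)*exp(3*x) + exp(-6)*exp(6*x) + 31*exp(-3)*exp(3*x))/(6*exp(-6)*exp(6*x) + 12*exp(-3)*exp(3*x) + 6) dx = -3*exp(-6)/(2*(exp(-6) + 1)) + 11/12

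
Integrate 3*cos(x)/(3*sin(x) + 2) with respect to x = log(3*sin(x) + 2) + C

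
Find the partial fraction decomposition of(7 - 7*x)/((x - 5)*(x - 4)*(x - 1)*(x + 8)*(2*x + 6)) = 7/(1560*(x + 8)) - 1/(80*(x + 3)) + 1/(24*(x - 4)) - 7/(208*(x - 5))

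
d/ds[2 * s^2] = 4*s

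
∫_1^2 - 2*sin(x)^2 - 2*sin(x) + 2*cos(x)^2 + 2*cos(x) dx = -(cos(1) + sin(1) + 1)^2 + (cos(2) + sin(2) + 1)^2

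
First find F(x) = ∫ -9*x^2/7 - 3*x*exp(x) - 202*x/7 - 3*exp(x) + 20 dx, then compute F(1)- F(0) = 36/7 - 3*E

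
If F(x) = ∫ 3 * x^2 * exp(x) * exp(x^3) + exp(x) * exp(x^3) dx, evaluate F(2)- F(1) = -exp(2) + exp(10)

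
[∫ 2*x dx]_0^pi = pi^2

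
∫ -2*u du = -u^2 + C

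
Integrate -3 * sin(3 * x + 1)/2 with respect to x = cos(3*x + 1)/2 + C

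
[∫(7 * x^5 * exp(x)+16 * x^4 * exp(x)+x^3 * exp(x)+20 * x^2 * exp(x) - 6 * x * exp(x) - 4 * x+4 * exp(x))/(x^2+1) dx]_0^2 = -2*log(5) + 44*exp(2)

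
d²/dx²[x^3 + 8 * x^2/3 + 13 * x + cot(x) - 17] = 6*x + 16/3 + 2*cos(x)/sin(x)^3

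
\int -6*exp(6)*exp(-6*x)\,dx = exp(6 - 6*x) + C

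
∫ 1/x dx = log(4*x) + C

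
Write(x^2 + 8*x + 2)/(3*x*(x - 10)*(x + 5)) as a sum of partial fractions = -13/(225*(x + 5)) + 91/(225*(x - 10)) - 1/(75*x)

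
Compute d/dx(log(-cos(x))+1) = -tan(x)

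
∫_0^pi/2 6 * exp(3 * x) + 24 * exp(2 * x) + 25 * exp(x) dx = -55 + exp(pi/2) + 2*(2 + exp(pi/2))^3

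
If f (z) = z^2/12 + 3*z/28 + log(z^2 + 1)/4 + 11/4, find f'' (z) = (z^4 - z^2 + 4)/(6*z^4 + 12*z^2 + 6)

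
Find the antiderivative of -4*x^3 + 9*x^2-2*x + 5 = -x^4 + 3*x^3 - x^2 + 5*x + C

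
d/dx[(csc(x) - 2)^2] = 2*(2 - 1/sin(x))*cos(x)/sin(x)^2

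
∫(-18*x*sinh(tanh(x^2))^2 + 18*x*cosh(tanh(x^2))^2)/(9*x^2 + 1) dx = log(9*x^2 + 1) + C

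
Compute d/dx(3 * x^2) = 6*x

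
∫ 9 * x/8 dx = 9*x^2/16 + C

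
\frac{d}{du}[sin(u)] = cos(u)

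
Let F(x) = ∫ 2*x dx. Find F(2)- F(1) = 3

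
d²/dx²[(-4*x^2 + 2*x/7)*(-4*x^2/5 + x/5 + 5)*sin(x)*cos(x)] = -32*x^4*sin(2*x)/5 + 72*x^3*sin(2*x)/35 + 128*x^3*cos(2*x)/5 + 2068*x^2*sin(2*x)/35 - 216*x^2*cos(2*x)/35 - 208*x*sin(2*x)/35 - 2792*x*cos(2*x)/35 - 698*sin(2*x)/35 + 20*cos(2*x)/7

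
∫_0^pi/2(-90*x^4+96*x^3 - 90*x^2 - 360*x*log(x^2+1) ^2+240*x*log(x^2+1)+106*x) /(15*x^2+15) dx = -pi^3/4 - 4*log(1 + pi^2/4)^3 + log(1 + pi^2/4)/3 + 4*log(1 + pi^2/4)^2 + 4*pi^2/5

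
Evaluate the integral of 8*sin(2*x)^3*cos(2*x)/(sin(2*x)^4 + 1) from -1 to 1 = 0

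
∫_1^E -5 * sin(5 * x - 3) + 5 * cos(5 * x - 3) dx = sqrt(2)*(cos(-5*E + pi/4 + 3) - sin(pi/4 + 2))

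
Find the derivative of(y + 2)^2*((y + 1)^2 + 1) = 4*y^3 + 18*y^2 + 28*y + 16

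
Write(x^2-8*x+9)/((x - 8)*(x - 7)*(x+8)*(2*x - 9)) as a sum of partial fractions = -54/(875*(2*x - 9)) - 137/(6000*(x + 8)) - 2/(75*(x - 7)) + 9/(112*(x - 8))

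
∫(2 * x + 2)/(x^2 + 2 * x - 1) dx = log((x + 1)^2 - 2) + C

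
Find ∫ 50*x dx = 25*x^2 + C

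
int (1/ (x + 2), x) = log(x/2 + 1) + C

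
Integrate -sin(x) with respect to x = cos(x) + C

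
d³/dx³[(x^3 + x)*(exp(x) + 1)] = x^3*exp(x) + 9*x^2*exp(x) + 19*x*exp(x) + 9*exp(x) + 6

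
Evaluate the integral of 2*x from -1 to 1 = 0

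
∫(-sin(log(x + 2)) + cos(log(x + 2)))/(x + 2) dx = sqrt(2)*sin(log(x + 2) + pi/4) + C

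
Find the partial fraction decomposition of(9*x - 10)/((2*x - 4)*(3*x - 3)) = 1/(6*(x - 1)) + 4/(3*(x - 2))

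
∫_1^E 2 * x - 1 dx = -E + exp(2)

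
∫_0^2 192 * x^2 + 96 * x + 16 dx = 736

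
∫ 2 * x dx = x^2 + C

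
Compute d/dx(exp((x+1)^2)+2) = 2*x*exp(x^2 + 2*x + 1) + 2*exp(x^2 + 2*x + 1)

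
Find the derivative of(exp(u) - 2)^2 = 2*exp(2*u) - 4*exp(u)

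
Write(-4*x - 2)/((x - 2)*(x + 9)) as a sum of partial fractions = -34/(11*(x + 9)) - 10/(11*(x - 2))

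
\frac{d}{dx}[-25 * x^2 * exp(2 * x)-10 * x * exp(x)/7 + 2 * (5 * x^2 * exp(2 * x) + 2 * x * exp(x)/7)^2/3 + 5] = 200*x^4*exp(4*x)/3 + 200*x^3*exp(4*x)/3 + 40*x^3*exp(3*x)/7 + 40*x^2*exp(3*x)/7 - 7334*x^2*exp(2*x)/147 - 7334*x*exp(2*x)/147 - 10*x*exp(x)/7 - 10*exp(x)/7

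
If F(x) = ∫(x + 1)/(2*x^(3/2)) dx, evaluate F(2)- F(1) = sqrt(2)/2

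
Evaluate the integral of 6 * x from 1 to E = -3 + 3*exp(2)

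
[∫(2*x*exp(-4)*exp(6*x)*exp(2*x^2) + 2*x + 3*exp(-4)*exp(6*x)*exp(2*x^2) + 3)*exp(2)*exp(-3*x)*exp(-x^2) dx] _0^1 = -2*exp(-2) + 2*exp(2)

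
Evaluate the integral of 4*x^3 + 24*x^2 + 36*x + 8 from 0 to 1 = 35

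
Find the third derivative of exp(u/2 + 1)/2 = exp(u/2 + 1)/16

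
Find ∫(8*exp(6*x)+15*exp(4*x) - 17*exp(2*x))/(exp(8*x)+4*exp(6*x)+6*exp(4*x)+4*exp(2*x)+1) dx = (-12*(exp(2*x) + 1)^3 - 16*(exp(2*x) + 1)^2 + exp(2*x) + 17)/(4*(exp(2*x) + 1)^3) + C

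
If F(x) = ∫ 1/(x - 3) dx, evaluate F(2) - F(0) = -log(3)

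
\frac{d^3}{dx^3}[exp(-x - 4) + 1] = -exp(-x - 4)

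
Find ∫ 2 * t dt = t^2 + C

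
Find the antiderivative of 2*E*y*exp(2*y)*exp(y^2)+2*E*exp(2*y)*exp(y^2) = exp((y + 1)^2) + C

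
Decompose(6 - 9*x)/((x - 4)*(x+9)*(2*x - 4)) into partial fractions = 87/(286*(x + 9)) + 3/(11*(x - 2)) - 15/(26*(x - 4))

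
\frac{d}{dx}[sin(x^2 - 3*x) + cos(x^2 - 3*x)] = sqrt(2)*(2*x - 3)*cos(x^2 - 3*x + pi/4)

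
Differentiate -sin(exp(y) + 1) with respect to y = -exp(y)*cos(exp(y) + 1)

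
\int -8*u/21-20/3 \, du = -4*u^2/21 - 20*u/3 + C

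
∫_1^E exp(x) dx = -E + exp(E)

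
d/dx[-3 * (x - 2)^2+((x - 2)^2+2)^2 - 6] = 4*x^3 - 24*x^2 + 50*x - 36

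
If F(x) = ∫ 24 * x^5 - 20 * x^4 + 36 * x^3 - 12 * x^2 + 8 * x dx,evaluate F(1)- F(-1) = -16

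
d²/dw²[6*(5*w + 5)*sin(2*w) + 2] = -120*w*sin(2*w) + 120*sqrt(2)*cos(2*w + pi/4)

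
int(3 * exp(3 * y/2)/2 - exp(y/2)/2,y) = (exp(y) - 1)*exp(y/2) + C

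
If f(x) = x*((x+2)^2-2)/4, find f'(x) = 3*x^2/4 + 2*x + 1/2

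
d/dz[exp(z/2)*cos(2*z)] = (-2*sin(2*z) + cos(2*z)/2)*exp(z/2)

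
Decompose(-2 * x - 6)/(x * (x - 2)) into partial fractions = -5/(x - 2) + 3/x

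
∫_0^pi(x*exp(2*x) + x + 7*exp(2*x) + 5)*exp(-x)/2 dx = (pi/2 + 3)*(-exp(-pi) + exp(pi))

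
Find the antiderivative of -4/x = -4*log(2*x) + C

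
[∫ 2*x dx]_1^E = -1 + exp(2)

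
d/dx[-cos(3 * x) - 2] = 3*sin(3*x)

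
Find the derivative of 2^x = 2^x*log(2)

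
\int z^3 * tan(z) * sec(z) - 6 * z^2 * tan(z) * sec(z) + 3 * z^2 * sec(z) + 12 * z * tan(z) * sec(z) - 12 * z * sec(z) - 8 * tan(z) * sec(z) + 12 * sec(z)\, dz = (z - 2)^3*sec(z) + C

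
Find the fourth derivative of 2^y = 2^y*log(2)^4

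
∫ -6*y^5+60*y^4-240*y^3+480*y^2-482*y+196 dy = -y^6 + 12*y^5 - 60*y^4 + 160*y^3 - 241*y^2 + 196*y + C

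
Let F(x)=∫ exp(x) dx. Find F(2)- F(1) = -E + exp(2)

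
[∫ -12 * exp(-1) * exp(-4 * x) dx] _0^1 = -3*exp(-1) + 3*exp(-5)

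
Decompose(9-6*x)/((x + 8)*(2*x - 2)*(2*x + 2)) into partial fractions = 19/(84*(x + 8)) - 15/(56*(x + 1)) + 1/(24*(x - 1))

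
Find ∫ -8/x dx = -8*log(x) + C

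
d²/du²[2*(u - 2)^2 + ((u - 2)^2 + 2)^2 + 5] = 12*u^2 - 48*u + 60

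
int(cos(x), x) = sin(x) + C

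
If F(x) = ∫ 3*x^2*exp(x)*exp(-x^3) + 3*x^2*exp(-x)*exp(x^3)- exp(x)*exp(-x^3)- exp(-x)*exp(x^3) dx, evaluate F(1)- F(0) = 0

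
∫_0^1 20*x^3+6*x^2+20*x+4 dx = 21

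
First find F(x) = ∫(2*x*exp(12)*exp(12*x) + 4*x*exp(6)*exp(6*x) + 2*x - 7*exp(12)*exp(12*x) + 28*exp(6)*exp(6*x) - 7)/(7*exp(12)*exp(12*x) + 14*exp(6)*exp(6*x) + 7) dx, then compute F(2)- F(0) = -10/7 - exp(6)/(1 + exp(6)) + exp(18)/(1 + exp(18))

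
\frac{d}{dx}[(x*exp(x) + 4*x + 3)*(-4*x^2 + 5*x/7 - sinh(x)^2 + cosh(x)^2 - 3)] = -4*x^3*exp(x) - 79*x^2*exp(x)/7 - 48*x^2 - 4*x*exp(x)/7 - 128*x/7 - 2*exp(x) - 41/7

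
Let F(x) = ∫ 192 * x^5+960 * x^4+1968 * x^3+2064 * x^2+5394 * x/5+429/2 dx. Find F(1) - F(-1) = 2189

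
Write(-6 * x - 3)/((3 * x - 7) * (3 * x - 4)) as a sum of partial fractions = 11/(3*(3*x - 4)) - 17/(3*(3*x - 7))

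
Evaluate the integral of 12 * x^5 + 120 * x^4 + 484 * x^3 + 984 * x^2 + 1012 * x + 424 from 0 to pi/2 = -152 + 2*(pi/2 + 2)^2 + (pi/2 + 2)^4 + 2*(pi/2 + 2)^6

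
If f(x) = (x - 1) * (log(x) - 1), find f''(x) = (x + 1)/x^2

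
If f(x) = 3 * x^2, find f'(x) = 6*x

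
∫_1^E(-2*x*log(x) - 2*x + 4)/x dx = 4 - 2*E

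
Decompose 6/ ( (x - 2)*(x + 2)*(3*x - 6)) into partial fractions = 1/(8*(x + 2)) - 1/(8*(x - 2)) + 1/(2*(x - 2)^2)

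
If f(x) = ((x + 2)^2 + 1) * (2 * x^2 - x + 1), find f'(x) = 8*x^3 + 21*x^2 + 14*x - 1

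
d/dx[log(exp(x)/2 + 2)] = exp(x)/(exp(x) + 4)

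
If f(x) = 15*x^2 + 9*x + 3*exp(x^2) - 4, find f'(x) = 6*x*exp(x^2) + 30*x + 9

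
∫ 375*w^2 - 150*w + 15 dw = 125*w^3 - 75*w^2 + 15*w + C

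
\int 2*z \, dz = z^2 + C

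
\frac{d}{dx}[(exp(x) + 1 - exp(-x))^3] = (3*exp(6*x) + 6*exp(5*x) - 6*exp(x) + 3)*exp(-3*x)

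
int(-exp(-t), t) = exp(-t) + C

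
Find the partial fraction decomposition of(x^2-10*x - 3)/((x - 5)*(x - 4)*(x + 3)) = 9/(14*(x + 3)) + 27/(7*(x - 4)) - 7/(2*(x - 5))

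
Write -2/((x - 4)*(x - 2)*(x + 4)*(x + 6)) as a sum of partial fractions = 1/(80*(x + 6)) - 1/(48*(x + 4)) + 1/(48*(x - 2)) - 1/(80*(x - 4))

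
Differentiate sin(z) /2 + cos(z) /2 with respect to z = -sin(z)/2 + cos(z)/2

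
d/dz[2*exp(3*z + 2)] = 6*exp(3*z + 2)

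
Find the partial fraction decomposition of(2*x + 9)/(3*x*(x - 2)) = 13/(6*(x - 2)) - 3/(2*x)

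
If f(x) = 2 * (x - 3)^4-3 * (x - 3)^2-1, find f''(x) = 24*x^2 - 144*x + 210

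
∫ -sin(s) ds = cos(s) + C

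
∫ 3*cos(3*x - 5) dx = sin(3*x - 5) + C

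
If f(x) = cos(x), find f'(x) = -sin(x)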